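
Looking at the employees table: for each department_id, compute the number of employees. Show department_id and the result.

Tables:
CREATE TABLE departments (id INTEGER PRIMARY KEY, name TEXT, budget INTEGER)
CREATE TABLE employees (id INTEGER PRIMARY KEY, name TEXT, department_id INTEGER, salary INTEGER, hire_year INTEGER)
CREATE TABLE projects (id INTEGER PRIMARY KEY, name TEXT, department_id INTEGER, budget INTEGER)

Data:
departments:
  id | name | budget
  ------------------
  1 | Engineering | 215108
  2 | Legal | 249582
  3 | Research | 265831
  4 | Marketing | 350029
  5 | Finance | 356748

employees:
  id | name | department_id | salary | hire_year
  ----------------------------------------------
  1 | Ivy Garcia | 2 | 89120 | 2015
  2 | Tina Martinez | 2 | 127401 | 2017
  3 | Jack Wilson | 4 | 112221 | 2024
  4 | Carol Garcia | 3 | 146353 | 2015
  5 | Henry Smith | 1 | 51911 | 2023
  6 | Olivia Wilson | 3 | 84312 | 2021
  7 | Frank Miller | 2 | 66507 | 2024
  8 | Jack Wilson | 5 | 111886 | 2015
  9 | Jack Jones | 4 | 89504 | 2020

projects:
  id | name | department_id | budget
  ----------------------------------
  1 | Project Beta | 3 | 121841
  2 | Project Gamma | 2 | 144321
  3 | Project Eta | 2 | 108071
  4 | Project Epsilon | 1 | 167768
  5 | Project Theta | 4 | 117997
SELECT department_id, COUNT(*) AS n FROM employees GROUP BY department_id

Execution result:
department_id | n
1 | 1
2 | 3
3 | 2
4 | 2
5 | 1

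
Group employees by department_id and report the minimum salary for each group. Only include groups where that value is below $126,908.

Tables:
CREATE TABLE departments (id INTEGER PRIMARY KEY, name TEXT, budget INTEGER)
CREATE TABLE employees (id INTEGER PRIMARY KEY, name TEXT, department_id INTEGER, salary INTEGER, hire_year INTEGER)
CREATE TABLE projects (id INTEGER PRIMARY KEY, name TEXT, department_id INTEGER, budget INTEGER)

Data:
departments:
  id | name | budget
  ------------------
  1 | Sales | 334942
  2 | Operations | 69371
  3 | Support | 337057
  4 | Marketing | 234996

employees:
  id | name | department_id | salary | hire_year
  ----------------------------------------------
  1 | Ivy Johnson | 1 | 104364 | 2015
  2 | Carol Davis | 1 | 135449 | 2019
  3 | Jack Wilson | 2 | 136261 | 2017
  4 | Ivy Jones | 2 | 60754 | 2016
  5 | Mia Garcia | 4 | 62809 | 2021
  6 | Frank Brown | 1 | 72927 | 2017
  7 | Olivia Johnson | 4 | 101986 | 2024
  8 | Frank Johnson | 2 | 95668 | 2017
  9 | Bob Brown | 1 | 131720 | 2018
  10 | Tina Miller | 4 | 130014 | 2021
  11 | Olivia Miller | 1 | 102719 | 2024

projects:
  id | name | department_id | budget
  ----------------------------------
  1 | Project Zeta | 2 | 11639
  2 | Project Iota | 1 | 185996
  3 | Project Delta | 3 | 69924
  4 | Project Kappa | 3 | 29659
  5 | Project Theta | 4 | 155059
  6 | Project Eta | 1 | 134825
SELECT department_id, MIN(salary) AS min_salary FROM employees GROUP BY department_id HAVING MIN(salary) < 126908

Execution result:
department_id | min_salary
1 | 72927
2 | 60754
4 | 62809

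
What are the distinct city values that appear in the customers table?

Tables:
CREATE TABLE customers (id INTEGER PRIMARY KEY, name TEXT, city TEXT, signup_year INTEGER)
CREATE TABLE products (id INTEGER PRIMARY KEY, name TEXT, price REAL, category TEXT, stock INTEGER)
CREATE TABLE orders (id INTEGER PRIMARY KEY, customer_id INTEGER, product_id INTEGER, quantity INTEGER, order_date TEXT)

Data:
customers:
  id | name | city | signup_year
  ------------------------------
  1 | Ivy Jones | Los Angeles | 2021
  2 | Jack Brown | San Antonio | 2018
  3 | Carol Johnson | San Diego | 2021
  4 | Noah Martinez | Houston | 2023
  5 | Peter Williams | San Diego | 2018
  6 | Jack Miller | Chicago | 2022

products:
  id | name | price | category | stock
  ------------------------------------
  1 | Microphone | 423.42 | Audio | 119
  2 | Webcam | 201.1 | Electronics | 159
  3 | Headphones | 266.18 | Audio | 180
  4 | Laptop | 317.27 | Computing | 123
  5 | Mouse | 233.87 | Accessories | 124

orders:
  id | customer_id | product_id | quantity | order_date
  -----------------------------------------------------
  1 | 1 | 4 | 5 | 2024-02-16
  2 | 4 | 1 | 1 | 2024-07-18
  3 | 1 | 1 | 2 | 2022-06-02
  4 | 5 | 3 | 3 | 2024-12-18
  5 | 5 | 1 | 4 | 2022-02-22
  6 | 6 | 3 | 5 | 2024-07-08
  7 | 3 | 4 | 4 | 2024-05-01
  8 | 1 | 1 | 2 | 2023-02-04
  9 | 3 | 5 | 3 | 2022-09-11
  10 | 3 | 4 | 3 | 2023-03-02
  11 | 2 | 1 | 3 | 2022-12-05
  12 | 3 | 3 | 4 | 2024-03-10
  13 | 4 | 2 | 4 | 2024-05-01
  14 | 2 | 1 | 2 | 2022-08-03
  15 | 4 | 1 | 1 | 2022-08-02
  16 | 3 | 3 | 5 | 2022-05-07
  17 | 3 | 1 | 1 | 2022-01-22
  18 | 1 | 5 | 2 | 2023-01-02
SELECT DISTINCT city FROM customers

Execution result:
city
Los Angeles
San Antonio
San Diego
Houston
Chicago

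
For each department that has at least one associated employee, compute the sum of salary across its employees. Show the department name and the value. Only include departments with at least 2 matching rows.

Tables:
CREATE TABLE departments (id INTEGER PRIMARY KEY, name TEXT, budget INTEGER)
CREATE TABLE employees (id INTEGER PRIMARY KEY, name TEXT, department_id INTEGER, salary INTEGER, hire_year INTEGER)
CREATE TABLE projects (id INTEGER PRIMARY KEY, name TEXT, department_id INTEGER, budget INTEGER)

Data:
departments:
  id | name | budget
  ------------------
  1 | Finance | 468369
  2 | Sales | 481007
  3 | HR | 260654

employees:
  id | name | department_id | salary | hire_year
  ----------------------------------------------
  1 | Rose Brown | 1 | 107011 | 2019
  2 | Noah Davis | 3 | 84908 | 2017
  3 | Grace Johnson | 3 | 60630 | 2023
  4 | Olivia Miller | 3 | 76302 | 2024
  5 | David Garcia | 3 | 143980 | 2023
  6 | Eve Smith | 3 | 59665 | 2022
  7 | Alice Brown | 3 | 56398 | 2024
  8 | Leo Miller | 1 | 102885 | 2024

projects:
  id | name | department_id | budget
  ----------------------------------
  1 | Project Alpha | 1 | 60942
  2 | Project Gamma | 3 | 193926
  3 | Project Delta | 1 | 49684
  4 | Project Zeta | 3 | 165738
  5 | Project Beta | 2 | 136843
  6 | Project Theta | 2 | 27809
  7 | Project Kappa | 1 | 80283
SELECT p.name, SUM(c.salary) AS sum_salary FROM employees c JOIN departments p ON c.department_id = p.id GROUP BY p.id, p.name HAVING COUNT(*) >= 2

Execution result:
name | sum_salary
Finance | 209896
HR | 481883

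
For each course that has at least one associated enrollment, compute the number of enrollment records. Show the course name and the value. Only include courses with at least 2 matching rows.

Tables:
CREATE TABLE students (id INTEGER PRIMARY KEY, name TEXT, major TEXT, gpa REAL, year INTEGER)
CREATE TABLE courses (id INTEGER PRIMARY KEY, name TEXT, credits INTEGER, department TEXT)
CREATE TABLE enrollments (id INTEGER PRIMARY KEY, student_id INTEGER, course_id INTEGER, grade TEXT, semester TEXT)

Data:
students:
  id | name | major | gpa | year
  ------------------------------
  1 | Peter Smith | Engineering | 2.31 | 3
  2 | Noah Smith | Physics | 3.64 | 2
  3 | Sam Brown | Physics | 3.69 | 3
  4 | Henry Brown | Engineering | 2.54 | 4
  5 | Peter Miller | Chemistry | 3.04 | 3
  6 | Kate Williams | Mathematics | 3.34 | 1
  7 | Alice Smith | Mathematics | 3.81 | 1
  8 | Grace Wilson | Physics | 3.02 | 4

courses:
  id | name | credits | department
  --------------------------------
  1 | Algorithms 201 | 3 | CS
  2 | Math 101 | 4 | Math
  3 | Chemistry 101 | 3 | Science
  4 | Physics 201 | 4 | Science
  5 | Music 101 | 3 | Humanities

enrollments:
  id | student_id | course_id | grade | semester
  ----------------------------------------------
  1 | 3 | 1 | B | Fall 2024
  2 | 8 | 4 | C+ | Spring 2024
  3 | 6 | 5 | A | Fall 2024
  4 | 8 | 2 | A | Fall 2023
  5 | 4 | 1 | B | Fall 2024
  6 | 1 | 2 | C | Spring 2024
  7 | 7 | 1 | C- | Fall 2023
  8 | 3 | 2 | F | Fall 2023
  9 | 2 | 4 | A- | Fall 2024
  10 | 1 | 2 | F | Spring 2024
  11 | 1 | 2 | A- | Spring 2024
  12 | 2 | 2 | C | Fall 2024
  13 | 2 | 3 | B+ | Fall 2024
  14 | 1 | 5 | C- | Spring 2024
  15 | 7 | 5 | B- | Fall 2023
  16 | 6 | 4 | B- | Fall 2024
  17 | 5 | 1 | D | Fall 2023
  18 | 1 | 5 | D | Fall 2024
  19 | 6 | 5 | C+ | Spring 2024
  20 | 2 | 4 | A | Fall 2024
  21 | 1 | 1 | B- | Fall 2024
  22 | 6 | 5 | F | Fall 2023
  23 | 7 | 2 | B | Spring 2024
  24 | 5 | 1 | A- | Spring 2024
SELECT p.name, COUNT(*) AS n FROM enrollments c JOIN courses p ON c.course_id = p.id GROUP BY p.id, p.name HAVING COUNT(*) >= 2

Execution result:
name | n
Algorithms 201 | 6
Math 101 | 7
Physics 201 | 4
Music 101 | 6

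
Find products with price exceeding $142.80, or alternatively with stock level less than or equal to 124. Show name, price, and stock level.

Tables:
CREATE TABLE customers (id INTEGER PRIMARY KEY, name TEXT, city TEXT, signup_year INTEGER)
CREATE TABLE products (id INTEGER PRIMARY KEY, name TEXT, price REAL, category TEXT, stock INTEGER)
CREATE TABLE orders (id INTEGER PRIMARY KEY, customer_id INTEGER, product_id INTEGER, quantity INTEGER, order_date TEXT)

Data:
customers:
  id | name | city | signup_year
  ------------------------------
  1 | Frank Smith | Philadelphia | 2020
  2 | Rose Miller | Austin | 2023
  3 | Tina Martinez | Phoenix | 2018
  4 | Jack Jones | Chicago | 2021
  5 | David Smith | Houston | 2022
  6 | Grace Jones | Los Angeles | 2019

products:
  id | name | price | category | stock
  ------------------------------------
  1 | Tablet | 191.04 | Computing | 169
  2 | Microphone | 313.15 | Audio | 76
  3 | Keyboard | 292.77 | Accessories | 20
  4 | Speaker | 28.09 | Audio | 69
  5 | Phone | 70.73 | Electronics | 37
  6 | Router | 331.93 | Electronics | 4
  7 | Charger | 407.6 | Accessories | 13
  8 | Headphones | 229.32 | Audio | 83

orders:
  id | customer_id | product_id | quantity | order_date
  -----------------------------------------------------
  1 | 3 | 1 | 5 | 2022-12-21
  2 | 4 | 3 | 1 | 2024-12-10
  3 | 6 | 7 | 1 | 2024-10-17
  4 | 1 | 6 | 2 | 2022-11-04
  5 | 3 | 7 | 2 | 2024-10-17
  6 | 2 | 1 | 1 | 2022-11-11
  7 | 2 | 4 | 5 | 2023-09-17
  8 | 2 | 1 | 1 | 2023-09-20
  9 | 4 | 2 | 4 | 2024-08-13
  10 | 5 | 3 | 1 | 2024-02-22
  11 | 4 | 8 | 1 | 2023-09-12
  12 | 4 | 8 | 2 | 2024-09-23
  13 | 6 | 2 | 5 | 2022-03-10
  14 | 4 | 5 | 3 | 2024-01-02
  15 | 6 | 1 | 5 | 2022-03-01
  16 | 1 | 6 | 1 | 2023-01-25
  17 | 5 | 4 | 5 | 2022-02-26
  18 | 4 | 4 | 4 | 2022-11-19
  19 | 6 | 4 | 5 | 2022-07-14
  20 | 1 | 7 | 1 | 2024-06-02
SELECT name, price, stock FROM products WHERE price > 142.8 OR stock <= 124

Execution result:
name | price | stock
Tablet | 191.04 | 169
Microphone | 313.15 | 76
Keyboard | 292.77 | 20
Speaker | 28.09 | 69
Phone | 70.73 | 37
Router | 331.93 | 4
Charger | 407.60 | 13
Headphones | 229.32 | 83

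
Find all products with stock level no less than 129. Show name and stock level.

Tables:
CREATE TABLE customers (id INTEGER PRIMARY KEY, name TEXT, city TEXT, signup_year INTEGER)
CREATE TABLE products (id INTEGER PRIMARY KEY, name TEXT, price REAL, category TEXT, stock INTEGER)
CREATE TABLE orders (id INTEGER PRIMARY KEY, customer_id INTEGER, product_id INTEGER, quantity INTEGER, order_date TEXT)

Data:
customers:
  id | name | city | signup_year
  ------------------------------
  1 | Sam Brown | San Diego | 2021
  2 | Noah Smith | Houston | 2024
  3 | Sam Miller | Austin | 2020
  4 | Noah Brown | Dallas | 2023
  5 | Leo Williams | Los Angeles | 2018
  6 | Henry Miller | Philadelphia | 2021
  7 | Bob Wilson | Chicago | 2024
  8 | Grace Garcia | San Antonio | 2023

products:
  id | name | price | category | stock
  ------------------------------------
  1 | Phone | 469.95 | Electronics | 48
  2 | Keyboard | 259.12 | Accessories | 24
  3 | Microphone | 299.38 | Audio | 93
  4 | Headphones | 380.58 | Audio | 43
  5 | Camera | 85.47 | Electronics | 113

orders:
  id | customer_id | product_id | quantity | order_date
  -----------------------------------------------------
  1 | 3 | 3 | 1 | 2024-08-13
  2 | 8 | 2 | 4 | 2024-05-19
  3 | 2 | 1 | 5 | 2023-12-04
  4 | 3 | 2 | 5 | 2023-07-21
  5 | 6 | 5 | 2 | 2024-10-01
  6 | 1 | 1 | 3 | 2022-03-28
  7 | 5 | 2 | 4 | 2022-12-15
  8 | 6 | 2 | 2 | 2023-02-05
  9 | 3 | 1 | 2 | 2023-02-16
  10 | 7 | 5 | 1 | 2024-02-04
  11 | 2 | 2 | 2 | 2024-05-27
SELECT name, stock FROM products WHERE stock >= 129

Execution result:
(no rows)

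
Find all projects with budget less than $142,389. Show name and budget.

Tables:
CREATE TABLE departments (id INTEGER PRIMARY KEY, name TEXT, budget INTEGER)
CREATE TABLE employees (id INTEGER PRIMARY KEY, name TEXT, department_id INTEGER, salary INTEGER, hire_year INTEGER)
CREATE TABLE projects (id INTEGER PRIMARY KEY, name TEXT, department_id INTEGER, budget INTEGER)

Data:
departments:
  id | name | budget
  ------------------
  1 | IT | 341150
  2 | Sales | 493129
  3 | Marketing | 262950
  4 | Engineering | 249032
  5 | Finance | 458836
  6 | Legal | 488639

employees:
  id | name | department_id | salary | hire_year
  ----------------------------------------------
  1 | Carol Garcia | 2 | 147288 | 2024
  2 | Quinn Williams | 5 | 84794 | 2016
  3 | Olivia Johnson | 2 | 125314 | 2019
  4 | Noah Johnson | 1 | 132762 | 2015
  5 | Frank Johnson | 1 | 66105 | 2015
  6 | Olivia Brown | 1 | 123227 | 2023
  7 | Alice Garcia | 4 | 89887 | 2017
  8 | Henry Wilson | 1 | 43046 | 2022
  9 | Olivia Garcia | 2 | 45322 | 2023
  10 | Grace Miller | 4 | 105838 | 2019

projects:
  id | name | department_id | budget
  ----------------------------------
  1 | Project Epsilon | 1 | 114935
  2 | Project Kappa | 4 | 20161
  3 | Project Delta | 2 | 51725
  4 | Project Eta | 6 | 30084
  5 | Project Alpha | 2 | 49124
SELECT name, budget FROM projects WHERE budget < 142389

Execution result:
name | budget
Project Epsilon | 114935
Project Kappa | 20161
Project Delta | 51725
Project Eta | 30084
Project Alpha | 49124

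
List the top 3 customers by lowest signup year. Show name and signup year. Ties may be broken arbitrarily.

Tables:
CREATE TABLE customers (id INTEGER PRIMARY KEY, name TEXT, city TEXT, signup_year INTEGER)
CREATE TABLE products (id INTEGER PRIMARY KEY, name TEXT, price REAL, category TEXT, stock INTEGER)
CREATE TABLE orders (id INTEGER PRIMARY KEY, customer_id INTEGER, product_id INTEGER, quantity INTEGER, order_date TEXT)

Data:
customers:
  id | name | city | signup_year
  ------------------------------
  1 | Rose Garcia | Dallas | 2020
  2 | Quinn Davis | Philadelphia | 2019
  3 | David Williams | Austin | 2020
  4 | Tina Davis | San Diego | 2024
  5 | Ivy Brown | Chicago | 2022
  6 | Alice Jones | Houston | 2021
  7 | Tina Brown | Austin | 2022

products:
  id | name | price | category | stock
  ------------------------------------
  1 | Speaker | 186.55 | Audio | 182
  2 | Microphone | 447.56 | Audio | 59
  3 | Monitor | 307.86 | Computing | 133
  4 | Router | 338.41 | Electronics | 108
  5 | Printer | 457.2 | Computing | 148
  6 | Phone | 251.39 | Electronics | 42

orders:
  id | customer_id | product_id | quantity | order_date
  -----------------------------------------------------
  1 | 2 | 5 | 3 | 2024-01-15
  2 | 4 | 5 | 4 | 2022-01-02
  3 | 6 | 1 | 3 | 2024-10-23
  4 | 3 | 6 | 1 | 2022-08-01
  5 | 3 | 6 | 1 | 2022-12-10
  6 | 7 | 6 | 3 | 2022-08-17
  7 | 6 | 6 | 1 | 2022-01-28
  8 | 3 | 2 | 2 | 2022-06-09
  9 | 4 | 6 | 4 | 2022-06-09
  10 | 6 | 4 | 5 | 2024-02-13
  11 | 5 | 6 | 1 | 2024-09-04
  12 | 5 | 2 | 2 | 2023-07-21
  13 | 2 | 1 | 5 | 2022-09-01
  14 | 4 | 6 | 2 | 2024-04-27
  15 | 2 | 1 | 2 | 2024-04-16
SELECT name, signup_year FROM customers ORDER BY signup_year ASC LIMIT 3

Execution result:
name | signup_year
Quinn Davis | 2019
Rose Garcia | 2020
David Williams | 2020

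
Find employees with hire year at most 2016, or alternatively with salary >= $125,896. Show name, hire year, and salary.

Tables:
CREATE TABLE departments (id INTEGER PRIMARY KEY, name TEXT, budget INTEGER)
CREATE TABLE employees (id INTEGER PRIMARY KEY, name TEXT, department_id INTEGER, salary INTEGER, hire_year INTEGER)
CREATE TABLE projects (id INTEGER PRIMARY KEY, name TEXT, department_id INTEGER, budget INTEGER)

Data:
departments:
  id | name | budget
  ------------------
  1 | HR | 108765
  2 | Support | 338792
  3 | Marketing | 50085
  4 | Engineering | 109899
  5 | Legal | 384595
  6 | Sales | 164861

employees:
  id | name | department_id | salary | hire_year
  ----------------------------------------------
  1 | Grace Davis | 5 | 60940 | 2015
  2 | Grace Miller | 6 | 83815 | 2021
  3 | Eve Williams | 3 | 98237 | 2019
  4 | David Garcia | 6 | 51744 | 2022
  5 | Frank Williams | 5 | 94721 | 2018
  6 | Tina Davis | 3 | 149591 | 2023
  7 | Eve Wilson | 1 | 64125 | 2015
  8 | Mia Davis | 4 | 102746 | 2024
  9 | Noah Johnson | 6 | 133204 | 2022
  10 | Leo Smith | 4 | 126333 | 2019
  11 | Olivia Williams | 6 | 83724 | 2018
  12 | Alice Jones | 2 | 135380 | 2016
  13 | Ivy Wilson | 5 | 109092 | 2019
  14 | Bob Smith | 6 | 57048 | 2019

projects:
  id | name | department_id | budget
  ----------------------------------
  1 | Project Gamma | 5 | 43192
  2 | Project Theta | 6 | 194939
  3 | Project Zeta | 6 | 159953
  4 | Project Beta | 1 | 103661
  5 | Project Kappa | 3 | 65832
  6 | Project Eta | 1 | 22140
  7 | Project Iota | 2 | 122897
SELECT name, hire_year, salary FROM employees WHERE hire_year <= 2016 OR salary >= 125896

Execution result:
name | hire_year | salary
Grace Davis | 2015 | 60940
Tina Davis | 2023 | 149591
Eve Wilson | 2015 | 64125
Noah Johnson | 2022 | 133204
Leo Smith | 2019 | 126333
Alice Jones | 2016 | 135380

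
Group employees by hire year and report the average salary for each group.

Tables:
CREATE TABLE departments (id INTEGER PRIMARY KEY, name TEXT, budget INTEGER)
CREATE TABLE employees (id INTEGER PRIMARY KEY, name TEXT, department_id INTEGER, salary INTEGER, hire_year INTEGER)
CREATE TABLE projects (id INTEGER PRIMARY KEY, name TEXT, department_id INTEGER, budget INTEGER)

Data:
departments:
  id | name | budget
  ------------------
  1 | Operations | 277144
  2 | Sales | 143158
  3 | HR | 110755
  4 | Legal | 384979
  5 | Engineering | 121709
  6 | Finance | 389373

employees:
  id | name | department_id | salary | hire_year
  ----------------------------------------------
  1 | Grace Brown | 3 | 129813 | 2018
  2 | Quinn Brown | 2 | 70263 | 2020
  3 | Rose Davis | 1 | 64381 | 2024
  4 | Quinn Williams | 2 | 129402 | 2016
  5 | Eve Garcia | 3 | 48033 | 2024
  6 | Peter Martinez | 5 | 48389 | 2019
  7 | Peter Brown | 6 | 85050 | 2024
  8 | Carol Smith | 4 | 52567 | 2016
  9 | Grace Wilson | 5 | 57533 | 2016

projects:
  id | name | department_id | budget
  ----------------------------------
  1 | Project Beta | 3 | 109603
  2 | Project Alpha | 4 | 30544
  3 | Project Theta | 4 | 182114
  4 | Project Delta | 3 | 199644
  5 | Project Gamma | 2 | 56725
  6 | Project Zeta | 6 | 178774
SELECT hire_year, AVG(salary) AS avg_salary FROM employees GROUP BY hire_year

Execution result:
hire_year | avg_salary
2016 | 79834.00
2018 | 129813.00
2019 | 48389.00
2020 | 70263.00
2024 | 65821.33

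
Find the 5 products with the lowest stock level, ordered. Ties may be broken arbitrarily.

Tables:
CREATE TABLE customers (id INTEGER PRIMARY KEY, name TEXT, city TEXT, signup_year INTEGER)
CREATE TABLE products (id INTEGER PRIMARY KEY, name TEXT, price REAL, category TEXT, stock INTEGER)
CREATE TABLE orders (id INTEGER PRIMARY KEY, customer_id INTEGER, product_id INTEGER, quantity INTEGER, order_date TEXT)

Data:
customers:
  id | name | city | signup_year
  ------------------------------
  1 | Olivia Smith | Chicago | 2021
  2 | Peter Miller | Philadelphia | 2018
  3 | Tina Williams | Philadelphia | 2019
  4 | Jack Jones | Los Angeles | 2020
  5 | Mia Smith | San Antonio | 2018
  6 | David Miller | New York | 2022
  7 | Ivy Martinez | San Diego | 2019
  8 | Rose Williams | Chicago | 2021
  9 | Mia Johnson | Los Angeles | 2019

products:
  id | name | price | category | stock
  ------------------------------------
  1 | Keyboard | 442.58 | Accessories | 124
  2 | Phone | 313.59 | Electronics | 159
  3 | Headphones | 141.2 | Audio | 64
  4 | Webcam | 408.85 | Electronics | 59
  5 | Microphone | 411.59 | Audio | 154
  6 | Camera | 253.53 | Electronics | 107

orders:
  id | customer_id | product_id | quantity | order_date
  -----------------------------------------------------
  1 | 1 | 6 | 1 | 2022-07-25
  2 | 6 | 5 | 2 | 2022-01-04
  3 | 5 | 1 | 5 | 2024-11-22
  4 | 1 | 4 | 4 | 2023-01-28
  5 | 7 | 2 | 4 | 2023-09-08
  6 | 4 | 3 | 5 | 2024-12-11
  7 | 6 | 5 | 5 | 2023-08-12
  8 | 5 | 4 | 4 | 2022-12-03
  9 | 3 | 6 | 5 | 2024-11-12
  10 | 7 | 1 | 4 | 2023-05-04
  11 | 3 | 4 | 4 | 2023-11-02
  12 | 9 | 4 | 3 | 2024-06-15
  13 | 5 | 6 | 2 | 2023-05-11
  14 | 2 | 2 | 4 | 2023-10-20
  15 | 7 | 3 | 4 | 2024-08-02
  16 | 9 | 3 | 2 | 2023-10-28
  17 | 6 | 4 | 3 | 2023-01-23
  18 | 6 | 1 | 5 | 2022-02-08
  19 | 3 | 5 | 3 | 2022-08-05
SELECT name, stock FROM products ORDER BY stock ASC LIMIT 5

Execution result:
name | stock
Webcam | 59
Headphones | 64
Camera | 107
Keyboard | 124
Microphone | 154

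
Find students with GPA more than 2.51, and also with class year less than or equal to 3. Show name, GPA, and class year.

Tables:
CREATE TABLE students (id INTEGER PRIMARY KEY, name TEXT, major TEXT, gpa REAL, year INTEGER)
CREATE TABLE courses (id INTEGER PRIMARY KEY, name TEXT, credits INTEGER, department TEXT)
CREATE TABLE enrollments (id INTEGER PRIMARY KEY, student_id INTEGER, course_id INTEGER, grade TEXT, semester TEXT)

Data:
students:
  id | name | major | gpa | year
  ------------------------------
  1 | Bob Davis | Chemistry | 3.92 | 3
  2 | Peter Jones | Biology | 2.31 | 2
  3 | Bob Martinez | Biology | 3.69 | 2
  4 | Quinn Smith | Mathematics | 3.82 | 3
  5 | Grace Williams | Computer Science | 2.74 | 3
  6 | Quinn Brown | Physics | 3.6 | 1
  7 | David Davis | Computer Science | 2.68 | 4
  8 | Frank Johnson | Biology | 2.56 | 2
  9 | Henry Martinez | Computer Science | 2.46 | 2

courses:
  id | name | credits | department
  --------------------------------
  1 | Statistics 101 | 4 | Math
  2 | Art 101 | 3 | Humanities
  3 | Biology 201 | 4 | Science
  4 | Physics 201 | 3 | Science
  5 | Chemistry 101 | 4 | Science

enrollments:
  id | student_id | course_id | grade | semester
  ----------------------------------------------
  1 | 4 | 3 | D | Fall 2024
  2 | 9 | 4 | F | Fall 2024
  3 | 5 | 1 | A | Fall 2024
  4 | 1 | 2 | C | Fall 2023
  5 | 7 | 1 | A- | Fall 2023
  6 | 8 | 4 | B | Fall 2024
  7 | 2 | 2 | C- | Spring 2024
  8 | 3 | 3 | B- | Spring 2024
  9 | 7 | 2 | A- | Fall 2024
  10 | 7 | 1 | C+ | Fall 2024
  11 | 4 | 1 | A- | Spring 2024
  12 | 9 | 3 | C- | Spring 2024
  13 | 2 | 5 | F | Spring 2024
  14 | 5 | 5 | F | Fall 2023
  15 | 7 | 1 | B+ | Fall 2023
SELECT name, gpa, year FROM students WHERE gpa > 2.51 AND year <= 3

Execution result:
name | gpa | year
Bob Davis | 3.92 | 3
Bob Martinez | 3.69 | 2
Quinn Smith | 3.82 | 3
Grace Williams | 2.74 | 3
Quinn Brown | 3.60 | 1
Frank Johnson | 2.56 | 2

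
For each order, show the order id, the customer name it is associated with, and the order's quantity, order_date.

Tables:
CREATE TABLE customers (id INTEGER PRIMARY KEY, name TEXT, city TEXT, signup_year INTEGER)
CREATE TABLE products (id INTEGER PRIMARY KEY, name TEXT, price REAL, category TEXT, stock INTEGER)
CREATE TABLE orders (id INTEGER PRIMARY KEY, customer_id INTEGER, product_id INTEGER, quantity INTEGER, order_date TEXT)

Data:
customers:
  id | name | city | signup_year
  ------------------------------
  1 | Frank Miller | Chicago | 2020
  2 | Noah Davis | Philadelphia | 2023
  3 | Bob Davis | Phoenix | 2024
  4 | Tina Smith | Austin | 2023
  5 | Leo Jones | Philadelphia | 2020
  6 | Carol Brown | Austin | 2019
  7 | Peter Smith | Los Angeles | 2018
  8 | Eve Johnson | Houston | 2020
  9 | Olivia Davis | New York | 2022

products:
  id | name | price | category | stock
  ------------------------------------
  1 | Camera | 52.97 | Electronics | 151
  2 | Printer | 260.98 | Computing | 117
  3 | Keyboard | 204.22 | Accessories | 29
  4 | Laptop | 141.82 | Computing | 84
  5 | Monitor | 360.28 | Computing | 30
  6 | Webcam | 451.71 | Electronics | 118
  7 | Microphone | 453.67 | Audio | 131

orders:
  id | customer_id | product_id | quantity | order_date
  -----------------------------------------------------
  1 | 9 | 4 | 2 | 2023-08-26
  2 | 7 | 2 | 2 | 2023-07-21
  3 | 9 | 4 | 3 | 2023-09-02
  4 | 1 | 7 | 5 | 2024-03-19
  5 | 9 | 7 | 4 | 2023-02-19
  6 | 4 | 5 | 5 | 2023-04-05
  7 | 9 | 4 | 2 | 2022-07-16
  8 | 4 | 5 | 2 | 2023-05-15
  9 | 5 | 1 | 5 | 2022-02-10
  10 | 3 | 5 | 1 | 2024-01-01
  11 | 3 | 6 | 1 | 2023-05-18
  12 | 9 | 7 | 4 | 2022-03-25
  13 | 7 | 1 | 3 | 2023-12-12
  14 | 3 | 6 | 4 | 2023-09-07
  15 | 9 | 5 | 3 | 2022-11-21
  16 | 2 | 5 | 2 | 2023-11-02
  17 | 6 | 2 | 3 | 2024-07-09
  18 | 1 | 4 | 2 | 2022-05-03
SELECT c.id, p.name AS customer, c.quantity, c.order_date FROM orders c JOIN customers p ON c.customer_id = p.id

Execution result:
id | customer | quantity | order_date
1 | Olivia Davis | 2 | 2023-08-26
2 | Peter Smith | 2 | 2023-07-21
3 | Olivia Davis | 3 | 2023-09-02
4 | Frank Miller | 5 | 2024-03-19
5 | Olivia Davis | 4 | 2023-02-19
6 | Tina Smith | 5 | 2023-04-05
7 | Olivia Davis | 2 | 2022-07-16
8 | Tina Smith | 2 | 2023-05-15
9 | Leo Jones | 5 | 2022-02-10
10 | Bob Davis | 1 | 2024-01-01
11 | Bob Davis | 1 | 2023-05-18
12 | Olivia Davis | 4 | 2022-03-25
13 | Peter Smith | 3 | 2023-12-12
14 | Bob Davis | 4 | 2023-09-07
15 | Olivia Davis | 3 | 2022-11-21
16 | Noah Davis | 2 | 2023-11-02
17 | Carol Brown | 3 | 2024-07-09
18 | Frank Miller | 2 | 2022-05-03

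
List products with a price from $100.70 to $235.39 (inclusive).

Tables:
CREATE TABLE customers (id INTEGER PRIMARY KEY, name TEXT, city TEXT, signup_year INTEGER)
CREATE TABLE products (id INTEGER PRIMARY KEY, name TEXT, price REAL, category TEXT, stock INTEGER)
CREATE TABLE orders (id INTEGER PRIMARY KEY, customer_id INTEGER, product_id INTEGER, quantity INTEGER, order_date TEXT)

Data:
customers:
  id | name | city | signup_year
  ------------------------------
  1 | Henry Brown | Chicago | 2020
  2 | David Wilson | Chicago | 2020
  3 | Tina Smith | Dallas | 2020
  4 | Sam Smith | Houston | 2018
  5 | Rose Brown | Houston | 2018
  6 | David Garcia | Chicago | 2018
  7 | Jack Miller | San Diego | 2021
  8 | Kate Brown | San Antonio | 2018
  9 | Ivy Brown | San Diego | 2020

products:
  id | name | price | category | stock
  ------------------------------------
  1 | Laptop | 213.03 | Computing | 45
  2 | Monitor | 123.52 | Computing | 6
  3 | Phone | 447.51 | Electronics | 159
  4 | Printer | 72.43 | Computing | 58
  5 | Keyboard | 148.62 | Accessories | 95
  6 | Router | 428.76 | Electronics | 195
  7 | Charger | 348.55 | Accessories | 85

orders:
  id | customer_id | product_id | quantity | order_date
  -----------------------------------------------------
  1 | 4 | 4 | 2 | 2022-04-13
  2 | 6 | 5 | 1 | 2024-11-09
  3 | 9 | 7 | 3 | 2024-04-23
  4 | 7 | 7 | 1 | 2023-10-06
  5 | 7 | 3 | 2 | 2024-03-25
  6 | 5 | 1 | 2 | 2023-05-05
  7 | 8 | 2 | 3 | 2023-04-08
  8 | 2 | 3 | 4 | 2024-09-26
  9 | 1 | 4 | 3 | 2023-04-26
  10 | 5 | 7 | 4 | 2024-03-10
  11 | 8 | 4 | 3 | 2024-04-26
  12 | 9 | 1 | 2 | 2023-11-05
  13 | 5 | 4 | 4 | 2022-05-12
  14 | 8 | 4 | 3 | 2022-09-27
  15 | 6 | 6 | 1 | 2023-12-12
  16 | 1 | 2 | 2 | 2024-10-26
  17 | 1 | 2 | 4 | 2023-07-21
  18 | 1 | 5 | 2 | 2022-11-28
SELECT name, price FROM products WHERE price BETWEEN 100.7 AND 235.39

Execution result:
name | price
Laptop | 213.03
Monitor | 123.52
Keyboard | 148.62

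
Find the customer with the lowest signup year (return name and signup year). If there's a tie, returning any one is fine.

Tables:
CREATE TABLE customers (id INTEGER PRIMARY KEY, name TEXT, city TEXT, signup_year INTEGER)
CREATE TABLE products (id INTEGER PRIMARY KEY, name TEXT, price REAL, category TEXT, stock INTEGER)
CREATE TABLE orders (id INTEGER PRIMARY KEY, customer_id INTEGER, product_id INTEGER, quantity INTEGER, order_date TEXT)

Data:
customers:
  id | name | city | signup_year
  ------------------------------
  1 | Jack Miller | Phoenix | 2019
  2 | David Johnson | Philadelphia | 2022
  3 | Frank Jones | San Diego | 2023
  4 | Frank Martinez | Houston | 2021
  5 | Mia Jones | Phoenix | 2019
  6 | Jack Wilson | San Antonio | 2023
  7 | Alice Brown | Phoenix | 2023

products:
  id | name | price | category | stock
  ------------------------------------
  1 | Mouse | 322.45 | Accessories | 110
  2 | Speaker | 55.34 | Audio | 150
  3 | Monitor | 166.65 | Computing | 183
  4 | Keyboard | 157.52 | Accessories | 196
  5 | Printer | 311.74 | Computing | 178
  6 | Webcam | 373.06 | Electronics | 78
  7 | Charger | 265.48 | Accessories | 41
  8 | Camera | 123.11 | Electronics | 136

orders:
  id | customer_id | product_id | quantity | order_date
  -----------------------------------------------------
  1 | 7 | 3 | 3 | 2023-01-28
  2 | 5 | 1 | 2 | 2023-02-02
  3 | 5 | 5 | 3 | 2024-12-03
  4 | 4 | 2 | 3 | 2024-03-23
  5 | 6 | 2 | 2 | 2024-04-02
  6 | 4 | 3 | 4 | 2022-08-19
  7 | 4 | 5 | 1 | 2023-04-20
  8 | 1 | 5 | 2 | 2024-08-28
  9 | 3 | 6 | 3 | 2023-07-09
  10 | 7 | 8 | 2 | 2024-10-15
SELECT name, signup_year FROM customers ORDER BY signup_year ASC LIMIT 1

Execution result:
name | signup_year
Jack Miller | 2019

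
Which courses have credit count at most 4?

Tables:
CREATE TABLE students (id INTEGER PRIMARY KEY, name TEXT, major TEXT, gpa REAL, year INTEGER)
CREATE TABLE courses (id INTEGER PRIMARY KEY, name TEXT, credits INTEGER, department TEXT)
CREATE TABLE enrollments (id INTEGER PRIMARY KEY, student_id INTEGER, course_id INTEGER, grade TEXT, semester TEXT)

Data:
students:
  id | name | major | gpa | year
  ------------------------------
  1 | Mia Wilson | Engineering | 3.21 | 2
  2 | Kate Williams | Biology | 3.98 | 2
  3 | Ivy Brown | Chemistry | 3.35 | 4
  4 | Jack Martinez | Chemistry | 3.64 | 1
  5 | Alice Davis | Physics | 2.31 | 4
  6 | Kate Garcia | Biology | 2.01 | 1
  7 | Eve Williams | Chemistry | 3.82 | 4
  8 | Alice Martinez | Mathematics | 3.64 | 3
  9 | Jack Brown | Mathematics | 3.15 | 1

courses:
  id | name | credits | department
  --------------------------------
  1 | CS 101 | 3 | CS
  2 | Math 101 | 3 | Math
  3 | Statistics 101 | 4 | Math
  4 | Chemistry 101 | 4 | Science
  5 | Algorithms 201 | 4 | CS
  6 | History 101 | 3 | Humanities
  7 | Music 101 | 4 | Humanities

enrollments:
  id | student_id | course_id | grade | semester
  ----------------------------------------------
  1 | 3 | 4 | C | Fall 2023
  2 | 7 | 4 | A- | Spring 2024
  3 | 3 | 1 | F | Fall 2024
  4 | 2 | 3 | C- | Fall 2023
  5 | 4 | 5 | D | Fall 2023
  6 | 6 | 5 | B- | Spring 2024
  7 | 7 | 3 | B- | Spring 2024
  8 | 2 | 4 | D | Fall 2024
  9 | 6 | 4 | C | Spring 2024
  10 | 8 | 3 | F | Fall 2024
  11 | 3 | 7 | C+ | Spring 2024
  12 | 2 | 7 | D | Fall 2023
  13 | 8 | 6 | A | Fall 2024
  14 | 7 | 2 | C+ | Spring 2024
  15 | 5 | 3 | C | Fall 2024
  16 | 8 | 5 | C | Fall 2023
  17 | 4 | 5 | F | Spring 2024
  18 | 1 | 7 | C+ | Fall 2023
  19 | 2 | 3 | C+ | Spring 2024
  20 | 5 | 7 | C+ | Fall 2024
SELECT name, credits FROM courses WHERE credits <= 4

Execution result:
name | credits
CS 101 | 3
Math 101 | 3
Statistics 101 | 4
Chemistry 101 | 4
Algorithms 201 | 4
History 101 | 3
Music 101 | 4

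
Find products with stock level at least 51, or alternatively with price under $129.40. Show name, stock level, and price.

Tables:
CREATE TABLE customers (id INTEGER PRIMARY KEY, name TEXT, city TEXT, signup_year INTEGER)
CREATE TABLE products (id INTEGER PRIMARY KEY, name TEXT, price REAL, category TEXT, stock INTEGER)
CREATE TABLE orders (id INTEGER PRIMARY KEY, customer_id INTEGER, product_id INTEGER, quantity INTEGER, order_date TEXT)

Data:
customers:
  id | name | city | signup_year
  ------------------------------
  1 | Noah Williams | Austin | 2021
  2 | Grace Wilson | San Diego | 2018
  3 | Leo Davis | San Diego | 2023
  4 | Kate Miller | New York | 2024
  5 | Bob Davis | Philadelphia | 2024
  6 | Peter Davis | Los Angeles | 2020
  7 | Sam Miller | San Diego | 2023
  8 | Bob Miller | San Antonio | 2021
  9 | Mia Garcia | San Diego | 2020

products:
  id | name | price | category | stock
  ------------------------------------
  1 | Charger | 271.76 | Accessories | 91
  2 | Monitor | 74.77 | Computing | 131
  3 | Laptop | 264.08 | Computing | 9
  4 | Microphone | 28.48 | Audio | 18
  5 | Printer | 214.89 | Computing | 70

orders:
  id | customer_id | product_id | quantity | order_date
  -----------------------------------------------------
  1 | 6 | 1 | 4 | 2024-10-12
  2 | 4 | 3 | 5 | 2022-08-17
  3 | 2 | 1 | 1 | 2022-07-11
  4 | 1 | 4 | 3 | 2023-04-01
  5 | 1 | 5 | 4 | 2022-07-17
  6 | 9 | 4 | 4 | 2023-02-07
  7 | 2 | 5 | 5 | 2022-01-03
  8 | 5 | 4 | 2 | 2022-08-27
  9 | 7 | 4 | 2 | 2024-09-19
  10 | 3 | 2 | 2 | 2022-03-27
SELECT name, stock, price FROM products WHERE stock >= 51 OR price < 129.4

Execution result:
name | stock | price
Charger | 91 | 271.76
Monitor | 131 | 74.77
Microphone | 18 | 28.48
Printer | 70 | 214.89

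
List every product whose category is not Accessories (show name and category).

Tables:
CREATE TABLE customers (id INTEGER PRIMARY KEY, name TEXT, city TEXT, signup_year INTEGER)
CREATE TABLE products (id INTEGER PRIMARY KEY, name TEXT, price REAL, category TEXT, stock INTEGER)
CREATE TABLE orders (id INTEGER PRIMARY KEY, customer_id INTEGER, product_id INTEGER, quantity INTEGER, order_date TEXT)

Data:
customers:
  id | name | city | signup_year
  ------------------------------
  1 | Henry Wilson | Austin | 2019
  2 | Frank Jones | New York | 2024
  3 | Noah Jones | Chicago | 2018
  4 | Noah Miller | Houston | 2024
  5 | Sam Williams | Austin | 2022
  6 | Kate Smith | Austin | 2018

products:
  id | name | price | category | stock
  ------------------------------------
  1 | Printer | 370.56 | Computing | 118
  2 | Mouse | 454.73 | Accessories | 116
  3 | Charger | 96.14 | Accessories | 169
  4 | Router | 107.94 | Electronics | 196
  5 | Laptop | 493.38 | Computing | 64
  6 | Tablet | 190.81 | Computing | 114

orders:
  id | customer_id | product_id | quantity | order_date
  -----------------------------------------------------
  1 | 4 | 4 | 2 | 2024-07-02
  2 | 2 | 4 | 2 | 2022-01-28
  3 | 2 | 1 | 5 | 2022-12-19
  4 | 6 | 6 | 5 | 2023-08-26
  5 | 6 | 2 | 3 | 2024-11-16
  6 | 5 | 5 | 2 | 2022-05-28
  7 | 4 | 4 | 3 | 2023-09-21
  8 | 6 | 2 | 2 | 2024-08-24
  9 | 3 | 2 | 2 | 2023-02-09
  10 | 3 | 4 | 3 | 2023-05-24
SELECT name, category FROM products WHERE category <> 'Accessories'

Execution result:
name | category
Printer | Computing
Router | Electronics
Laptop | Computing
Tablet | Computing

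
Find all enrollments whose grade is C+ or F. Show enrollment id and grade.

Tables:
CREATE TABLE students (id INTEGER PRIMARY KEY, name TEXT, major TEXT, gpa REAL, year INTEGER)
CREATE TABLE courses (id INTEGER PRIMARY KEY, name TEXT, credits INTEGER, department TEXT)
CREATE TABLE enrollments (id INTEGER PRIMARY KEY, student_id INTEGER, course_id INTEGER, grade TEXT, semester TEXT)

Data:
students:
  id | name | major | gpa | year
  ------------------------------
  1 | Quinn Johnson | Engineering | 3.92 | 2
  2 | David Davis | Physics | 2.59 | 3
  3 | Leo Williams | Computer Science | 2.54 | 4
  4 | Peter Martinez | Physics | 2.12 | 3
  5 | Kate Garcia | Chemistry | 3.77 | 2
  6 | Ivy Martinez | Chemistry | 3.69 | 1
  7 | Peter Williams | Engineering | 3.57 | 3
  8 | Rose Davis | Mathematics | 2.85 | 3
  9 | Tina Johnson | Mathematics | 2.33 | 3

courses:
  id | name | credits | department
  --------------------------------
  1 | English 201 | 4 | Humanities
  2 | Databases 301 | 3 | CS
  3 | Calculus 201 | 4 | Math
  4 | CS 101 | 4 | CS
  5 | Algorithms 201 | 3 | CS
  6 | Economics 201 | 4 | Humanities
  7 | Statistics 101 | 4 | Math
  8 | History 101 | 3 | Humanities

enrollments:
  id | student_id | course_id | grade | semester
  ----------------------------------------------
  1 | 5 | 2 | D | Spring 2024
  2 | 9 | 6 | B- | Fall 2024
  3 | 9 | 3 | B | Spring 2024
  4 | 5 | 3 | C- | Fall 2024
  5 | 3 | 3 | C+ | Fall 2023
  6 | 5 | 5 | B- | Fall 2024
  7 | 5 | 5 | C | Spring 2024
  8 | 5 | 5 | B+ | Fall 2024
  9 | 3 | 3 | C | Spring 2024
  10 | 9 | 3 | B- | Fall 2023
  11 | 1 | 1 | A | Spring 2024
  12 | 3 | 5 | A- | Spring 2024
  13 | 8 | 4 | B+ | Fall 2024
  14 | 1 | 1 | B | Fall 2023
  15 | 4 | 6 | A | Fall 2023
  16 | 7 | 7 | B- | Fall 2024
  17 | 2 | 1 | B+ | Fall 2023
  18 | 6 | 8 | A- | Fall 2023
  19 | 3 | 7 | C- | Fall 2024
SELECT id, grade FROM enrollments WHERE grade IN ('C+', 'F')

Execution result:
id | grade
5 | C+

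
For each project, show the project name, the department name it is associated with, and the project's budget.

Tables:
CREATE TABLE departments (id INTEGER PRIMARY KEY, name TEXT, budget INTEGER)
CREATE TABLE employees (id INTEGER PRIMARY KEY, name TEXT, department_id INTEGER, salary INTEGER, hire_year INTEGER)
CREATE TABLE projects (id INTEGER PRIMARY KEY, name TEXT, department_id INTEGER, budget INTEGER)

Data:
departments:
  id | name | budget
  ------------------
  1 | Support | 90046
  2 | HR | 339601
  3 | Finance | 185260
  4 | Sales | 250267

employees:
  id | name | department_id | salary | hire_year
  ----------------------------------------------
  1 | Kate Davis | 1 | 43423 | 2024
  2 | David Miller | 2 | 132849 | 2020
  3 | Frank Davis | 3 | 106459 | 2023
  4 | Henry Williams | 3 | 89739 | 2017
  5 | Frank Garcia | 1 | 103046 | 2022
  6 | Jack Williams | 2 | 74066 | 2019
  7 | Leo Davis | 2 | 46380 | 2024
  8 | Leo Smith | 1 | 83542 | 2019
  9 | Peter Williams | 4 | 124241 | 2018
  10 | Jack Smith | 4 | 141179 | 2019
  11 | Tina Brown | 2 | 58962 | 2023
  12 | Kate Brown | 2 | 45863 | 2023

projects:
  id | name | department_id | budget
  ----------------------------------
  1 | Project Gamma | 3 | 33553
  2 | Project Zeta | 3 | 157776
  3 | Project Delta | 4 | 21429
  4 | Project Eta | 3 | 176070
SELECT c.name, p.name AS department, c.budget FROM projects c JOIN departments p ON c.department_id = p.id

Execution result:
name | department | budget
Project Gamma | Finance | 33553
Project Zeta | Finance | 157776
Project Delta | Sales | 21429
Project Eta | Finance | 176070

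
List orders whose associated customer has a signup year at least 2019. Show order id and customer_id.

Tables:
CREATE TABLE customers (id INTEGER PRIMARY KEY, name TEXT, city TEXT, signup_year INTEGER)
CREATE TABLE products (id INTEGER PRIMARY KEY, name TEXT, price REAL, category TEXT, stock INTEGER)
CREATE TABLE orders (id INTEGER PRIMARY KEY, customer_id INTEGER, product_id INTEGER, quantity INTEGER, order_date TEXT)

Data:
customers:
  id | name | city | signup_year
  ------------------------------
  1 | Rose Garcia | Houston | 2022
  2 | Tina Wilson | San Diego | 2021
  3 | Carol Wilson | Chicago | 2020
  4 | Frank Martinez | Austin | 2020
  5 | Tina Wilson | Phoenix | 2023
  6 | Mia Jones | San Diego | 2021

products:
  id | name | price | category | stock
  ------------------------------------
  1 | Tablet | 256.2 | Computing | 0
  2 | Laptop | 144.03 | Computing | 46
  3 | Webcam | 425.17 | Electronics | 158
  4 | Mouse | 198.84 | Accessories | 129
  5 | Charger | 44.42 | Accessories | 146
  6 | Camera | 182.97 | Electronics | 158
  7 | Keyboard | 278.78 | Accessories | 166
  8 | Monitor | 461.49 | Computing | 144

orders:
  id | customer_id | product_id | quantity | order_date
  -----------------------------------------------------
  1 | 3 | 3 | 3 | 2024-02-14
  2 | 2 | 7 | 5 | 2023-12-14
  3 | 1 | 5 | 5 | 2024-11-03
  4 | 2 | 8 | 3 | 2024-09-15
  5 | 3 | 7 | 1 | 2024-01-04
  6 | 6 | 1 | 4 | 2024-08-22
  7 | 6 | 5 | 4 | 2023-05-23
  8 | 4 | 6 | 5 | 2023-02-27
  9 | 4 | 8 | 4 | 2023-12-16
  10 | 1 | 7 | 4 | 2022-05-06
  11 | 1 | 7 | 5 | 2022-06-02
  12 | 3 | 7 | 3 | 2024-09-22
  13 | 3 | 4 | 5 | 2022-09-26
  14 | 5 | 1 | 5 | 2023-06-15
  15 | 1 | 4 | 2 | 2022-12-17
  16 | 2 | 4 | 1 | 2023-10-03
SELECT id, customer_id FROM orders WHERE customer_id IN (SELECT id FROM customers WHERE signup_year >= 2019)

Execution result:
id | customer_id
1 | 3
2 | 2
3 | 1
4 | 2
5 | 3
6 | 6
7 | 6
8 | 4
9 | 4
10 | 1
11 | 1
12 | 3
13 | 3
14 | 5
15 | 1
16 | 2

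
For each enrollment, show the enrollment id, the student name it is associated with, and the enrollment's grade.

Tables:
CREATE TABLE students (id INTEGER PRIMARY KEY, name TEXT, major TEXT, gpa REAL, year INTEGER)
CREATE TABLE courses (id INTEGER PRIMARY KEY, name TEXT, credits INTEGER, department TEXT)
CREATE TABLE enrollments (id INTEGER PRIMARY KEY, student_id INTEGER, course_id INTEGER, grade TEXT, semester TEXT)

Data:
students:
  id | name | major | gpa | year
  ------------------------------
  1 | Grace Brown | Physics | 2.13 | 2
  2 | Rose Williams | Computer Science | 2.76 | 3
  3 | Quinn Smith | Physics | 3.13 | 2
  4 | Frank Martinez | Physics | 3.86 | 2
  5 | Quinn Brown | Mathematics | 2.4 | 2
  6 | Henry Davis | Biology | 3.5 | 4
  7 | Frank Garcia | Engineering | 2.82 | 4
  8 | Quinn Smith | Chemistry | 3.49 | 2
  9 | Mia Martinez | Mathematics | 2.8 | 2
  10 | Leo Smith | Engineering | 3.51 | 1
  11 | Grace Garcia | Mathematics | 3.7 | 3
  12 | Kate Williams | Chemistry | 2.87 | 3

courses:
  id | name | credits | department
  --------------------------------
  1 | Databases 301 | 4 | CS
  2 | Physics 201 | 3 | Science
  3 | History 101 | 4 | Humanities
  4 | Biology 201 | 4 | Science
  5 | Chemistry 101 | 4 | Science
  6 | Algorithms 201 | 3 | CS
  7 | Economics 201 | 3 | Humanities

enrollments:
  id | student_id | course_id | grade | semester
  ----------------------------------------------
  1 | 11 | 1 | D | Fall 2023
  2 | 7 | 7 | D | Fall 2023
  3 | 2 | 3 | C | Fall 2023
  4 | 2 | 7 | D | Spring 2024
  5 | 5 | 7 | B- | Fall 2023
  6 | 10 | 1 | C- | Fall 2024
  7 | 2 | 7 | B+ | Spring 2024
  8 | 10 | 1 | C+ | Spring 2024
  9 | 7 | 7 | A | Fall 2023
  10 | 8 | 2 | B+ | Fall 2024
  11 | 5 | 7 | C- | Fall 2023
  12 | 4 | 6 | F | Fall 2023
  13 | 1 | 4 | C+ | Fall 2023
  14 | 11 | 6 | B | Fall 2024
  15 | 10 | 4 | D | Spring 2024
SELECT c.id, p.name AS student, c.grade FROM enrollments c JOIN students p ON c.student_id = p.id

Execution result:
id | student | grade
1 | Grace Garcia | D
2 | Frank Garcia | D
3 | Rose Williams | C
4 | Rose Williams | D
5 | Quinn Brown | B-
6 | Leo Smith | C-
7 | Rose Williams | B+
8 | Leo Smith | C+
9 | Frank Garcia | A
10 | Quinn Smith | B+
11 | Quinn Brown | C-
12 | Frank Martinez | F
13 | Grace Brown | C+
14 | Grace Garcia | B
15 | Leo Smith | D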